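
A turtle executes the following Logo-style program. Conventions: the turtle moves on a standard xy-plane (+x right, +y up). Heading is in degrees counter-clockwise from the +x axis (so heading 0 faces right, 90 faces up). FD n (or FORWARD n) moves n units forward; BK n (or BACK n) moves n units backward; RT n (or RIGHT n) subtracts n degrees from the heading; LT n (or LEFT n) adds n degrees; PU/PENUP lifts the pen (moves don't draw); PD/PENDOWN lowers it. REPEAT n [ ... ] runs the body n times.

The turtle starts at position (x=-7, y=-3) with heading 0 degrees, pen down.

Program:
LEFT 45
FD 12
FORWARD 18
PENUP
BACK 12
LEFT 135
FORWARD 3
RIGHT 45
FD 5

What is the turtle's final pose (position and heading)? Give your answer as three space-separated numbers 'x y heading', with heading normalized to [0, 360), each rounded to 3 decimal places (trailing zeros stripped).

Answer: -0.808 13.263 135

Derivation:
Executing turtle program step by step:
Start: pos=(-7,-3), heading=0, pen down
LT 45: heading 0 -> 45
FD 12: (-7,-3) -> (1.485,5.485) [heading=45, draw]
FD 18: (1.485,5.485) -> (14.213,18.213) [heading=45, draw]
PU: pen up
BK 12: (14.213,18.213) -> (5.728,9.728) [heading=45, move]
LT 135: heading 45 -> 180
FD 3: (5.728,9.728) -> (2.728,9.728) [heading=180, move]
RT 45: heading 180 -> 135
FD 5: (2.728,9.728) -> (-0.808,13.263) [heading=135, move]
Final: pos=(-0.808,13.263), heading=135, 2 segment(s) drawn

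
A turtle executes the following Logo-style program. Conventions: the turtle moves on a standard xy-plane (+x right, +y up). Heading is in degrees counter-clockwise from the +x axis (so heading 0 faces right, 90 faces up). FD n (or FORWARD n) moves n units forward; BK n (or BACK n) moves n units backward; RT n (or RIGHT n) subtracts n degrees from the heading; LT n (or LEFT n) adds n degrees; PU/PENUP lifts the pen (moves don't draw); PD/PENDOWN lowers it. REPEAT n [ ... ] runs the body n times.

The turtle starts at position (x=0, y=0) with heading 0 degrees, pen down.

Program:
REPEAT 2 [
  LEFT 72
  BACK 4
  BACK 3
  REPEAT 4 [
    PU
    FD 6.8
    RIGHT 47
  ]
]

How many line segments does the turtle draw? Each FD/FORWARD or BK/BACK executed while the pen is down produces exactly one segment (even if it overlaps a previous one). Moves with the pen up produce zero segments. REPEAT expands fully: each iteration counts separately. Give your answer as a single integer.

Answer: 2

Derivation:
Executing turtle program step by step:
Start: pos=(0,0), heading=0, pen down
REPEAT 2 [
  -- iteration 1/2 --
  LT 72: heading 0 -> 72
  BK 4: (0,0) -> (-1.236,-3.804) [heading=72, draw]
  BK 3: (-1.236,-3.804) -> (-2.163,-6.657) [heading=72, draw]
  REPEAT 4 [
    -- iteration 1/4 --
    PU: pen up
    FD 6.8: (-2.163,-6.657) -> (-0.062,-0.19) [heading=72, move]
    RT 47: heading 72 -> 25
    -- iteration 2/4 --
    PU: pen up
    FD 6.8: (-0.062,-0.19) -> (6.101,2.684) [heading=25, move]
    RT 47: heading 25 -> 338
    -- iteration 3/4 --
    PU: pen up
    FD 6.8: (6.101,2.684) -> (12.406,0.136) [heading=338, move]
    RT 47: heading 338 -> 291
    -- iteration 4/4 --
    PU: pen up
    FD 6.8: (12.406,0.136) -> (14.843,-6.212) [heading=291, move]
    RT 47: heading 291 -> 244
  ]
  -- iteration 2/2 --
  LT 72: heading 244 -> 316
  BK 4: (14.843,-6.212) -> (11.965,-3.433) [heading=316, move]
  BK 3: (11.965,-3.433) -> (9.807,-1.349) [heading=316, move]
  REPEAT 4 [
    -- iteration 1/4 --
    PU: pen up
    FD 6.8: (9.807,-1.349) -> (14.699,-6.073) [heading=316, move]
    RT 47: heading 316 -> 269
    -- iteration 2/4 --
    PU: pen up
    FD 6.8: (14.699,-6.073) -> (14.58,-12.872) [heading=269, move]
    RT 47: heading 269 -> 222
    -- iteration 3/4 --
    PU: pen up
    FD 6.8: (14.58,-12.872) -> (9.527,-17.422) [heading=222, move]
    RT 47: heading 222 -> 175
    -- iteration 4/4 --
    PU: pen up
    FD 6.8: (9.527,-17.422) -> (2.753,-16.83) [heading=175, move]
    RT 47: heading 175 -> 128
  ]
]
Final: pos=(2.753,-16.83), heading=128, 2 segment(s) drawn
Segments drawn: 2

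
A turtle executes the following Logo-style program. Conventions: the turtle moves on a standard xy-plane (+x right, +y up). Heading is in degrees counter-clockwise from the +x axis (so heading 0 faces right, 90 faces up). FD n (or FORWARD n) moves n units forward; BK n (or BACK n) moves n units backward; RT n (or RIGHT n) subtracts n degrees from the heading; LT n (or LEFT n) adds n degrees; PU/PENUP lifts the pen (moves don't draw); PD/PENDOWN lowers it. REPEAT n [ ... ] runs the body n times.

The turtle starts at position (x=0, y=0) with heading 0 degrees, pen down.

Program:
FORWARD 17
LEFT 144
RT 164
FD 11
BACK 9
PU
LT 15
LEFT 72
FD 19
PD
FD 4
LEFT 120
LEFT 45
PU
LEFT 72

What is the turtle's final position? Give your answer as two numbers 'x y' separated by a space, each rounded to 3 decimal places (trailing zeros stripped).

Answer: 27.866 20.488

Derivation:
Executing turtle program step by step:
Start: pos=(0,0), heading=0, pen down
FD 17: (0,0) -> (17,0) [heading=0, draw]
LT 144: heading 0 -> 144
RT 164: heading 144 -> 340
FD 11: (17,0) -> (27.337,-3.762) [heading=340, draw]
BK 9: (27.337,-3.762) -> (18.879,-0.684) [heading=340, draw]
PU: pen up
LT 15: heading 340 -> 355
LT 72: heading 355 -> 67
FD 19: (18.879,-0.684) -> (26.303,16.806) [heading=67, move]
PD: pen down
FD 4: (26.303,16.806) -> (27.866,20.488) [heading=67, draw]
LT 120: heading 67 -> 187
LT 45: heading 187 -> 232
PU: pen up
LT 72: heading 232 -> 304
Final: pos=(27.866,20.488), heading=304, 4 segment(s) drawn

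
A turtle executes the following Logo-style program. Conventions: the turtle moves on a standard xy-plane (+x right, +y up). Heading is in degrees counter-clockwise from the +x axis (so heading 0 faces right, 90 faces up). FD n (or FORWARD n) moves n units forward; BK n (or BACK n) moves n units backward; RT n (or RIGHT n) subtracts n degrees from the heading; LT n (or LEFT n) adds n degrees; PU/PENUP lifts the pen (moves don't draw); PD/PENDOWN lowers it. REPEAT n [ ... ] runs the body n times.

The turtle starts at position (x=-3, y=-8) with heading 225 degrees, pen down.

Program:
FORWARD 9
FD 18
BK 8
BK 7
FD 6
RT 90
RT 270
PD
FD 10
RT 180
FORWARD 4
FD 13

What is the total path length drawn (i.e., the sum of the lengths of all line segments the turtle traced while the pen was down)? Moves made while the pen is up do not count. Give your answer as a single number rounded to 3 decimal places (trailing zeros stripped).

Answer: 75

Derivation:
Executing turtle program step by step:
Start: pos=(-3,-8), heading=225, pen down
FD 9: (-3,-8) -> (-9.364,-14.364) [heading=225, draw]
FD 18: (-9.364,-14.364) -> (-22.092,-27.092) [heading=225, draw]
BK 8: (-22.092,-27.092) -> (-16.435,-21.435) [heading=225, draw]
BK 7: (-16.435,-21.435) -> (-11.485,-16.485) [heading=225, draw]
FD 6: (-11.485,-16.485) -> (-15.728,-20.728) [heading=225, draw]
RT 90: heading 225 -> 135
RT 270: heading 135 -> 225
PD: pen down
FD 10: (-15.728,-20.728) -> (-22.799,-27.799) [heading=225, draw]
RT 180: heading 225 -> 45
FD 4: (-22.799,-27.799) -> (-19.971,-24.971) [heading=45, draw]
FD 13: (-19.971,-24.971) -> (-10.778,-15.778) [heading=45, draw]
Final: pos=(-10.778,-15.778), heading=45, 8 segment(s) drawn

Segment lengths:
  seg 1: (-3,-8) -> (-9.364,-14.364), length = 9
  seg 2: (-9.364,-14.364) -> (-22.092,-27.092), length = 18
  seg 3: (-22.092,-27.092) -> (-16.435,-21.435), length = 8
  seg 4: (-16.435,-21.435) -> (-11.485,-16.485), length = 7
  seg 5: (-11.485,-16.485) -> (-15.728,-20.728), length = 6
  seg 6: (-15.728,-20.728) -> (-22.799,-27.799), length = 10
  seg 7: (-22.799,-27.799) -> (-19.971,-24.971), length = 4
  seg 8: (-19.971,-24.971) -> (-10.778,-15.778), length = 13
Total = 75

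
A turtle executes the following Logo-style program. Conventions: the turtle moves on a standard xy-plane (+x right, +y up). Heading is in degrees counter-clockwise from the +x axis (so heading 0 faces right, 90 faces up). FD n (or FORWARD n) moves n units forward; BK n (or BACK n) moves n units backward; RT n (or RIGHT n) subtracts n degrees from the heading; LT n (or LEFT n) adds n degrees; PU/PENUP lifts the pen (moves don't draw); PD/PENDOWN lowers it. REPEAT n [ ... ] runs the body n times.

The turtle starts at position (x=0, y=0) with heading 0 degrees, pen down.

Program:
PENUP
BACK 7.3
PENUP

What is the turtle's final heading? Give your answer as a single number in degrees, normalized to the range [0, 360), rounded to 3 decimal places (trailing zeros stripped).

Answer: 0

Derivation:
Executing turtle program step by step:
Start: pos=(0,0), heading=0, pen down
PU: pen up
BK 7.3: (0,0) -> (-7.3,0) [heading=0, move]
PU: pen up
Final: pos=(-7.3,0), heading=0, 0 segment(s) drawn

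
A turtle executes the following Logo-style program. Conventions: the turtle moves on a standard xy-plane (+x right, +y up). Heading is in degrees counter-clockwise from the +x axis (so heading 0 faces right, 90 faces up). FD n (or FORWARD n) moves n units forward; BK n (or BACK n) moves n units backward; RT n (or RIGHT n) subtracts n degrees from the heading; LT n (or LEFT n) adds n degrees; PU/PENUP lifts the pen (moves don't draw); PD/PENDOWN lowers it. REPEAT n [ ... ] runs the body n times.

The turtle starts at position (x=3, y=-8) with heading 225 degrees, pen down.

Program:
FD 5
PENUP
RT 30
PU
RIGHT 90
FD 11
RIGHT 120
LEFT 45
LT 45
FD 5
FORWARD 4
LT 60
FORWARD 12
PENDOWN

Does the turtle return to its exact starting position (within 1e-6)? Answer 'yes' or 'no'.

Executing turtle program step by step:
Start: pos=(3,-8), heading=225, pen down
FD 5: (3,-8) -> (-0.536,-11.536) [heading=225, draw]
PU: pen up
RT 30: heading 225 -> 195
PU: pen up
RT 90: heading 195 -> 105
FD 11: (-0.536,-11.536) -> (-3.383,-0.91) [heading=105, move]
RT 120: heading 105 -> 345
LT 45: heading 345 -> 30
LT 45: heading 30 -> 75
FD 5: (-3.383,-0.91) -> (-2.088,3.919) [heading=75, move]
FD 4: (-2.088,3.919) -> (-1.053,7.783) [heading=75, move]
LT 60: heading 75 -> 135
FD 12: (-1.053,7.783) -> (-9.538,16.268) [heading=135, move]
PD: pen down
Final: pos=(-9.538,16.268), heading=135, 1 segment(s) drawn

Start position: (3, -8)
Final position: (-9.538, 16.268)
Distance = 27.316; >= 1e-6 -> NOT closed

Answer: no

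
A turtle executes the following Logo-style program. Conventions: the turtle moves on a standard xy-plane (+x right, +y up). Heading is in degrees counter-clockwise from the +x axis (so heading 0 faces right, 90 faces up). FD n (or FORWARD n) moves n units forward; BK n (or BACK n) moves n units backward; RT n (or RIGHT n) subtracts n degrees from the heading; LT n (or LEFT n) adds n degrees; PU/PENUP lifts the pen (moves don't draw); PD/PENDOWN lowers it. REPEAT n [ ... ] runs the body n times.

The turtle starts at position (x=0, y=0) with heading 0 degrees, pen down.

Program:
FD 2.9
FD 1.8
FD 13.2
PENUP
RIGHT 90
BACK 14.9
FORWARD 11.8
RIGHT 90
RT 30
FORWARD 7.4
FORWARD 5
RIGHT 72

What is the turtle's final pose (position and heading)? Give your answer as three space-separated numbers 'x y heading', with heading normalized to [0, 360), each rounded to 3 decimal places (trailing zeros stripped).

Executing turtle program step by step:
Start: pos=(0,0), heading=0, pen down
FD 2.9: (0,0) -> (2.9,0) [heading=0, draw]
FD 1.8: (2.9,0) -> (4.7,0) [heading=0, draw]
FD 13.2: (4.7,0) -> (17.9,0) [heading=0, draw]
PU: pen up
RT 90: heading 0 -> 270
BK 14.9: (17.9,0) -> (17.9,14.9) [heading=270, move]
FD 11.8: (17.9,14.9) -> (17.9,3.1) [heading=270, move]
RT 90: heading 270 -> 180
RT 30: heading 180 -> 150
FD 7.4: (17.9,3.1) -> (11.491,6.8) [heading=150, move]
FD 5: (11.491,6.8) -> (7.161,9.3) [heading=150, move]
RT 72: heading 150 -> 78
Final: pos=(7.161,9.3), heading=78, 3 segment(s) drawn

Answer: 7.161 9.3 78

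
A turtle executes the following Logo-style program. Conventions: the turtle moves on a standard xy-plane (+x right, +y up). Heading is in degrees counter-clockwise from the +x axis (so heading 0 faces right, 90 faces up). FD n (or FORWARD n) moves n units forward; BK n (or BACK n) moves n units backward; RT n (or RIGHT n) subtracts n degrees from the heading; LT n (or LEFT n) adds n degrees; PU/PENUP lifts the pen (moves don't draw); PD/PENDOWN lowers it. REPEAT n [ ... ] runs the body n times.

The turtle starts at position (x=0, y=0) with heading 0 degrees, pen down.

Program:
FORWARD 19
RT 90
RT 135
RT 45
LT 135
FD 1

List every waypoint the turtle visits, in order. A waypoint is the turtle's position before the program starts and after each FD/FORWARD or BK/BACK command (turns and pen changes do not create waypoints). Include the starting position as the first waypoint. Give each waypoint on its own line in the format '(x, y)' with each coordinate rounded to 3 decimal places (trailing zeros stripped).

Answer: (0, 0)
(19, 0)
(18.293, -0.707)

Derivation:
Executing turtle program step by step:
Start: pos=(0,0), heading=0, pen down
FD 19: (0,0) -> (19,0) [heading=0, draw]
RT 90: heading 0 -> 270
RT 135: heading 270 -> 135
RT 45: heading 135 -> 90
LT 135: heading 90 -> 225
FD 1: (19,0) -> (18.293,-0.707) [heading=225, draw]
Final: pos=(18.293,-0.707), heading=225, 2 segment(s) drawn
Waypoints (3 total):
(0, 0)
(19, 0)
(18.293, -0.707)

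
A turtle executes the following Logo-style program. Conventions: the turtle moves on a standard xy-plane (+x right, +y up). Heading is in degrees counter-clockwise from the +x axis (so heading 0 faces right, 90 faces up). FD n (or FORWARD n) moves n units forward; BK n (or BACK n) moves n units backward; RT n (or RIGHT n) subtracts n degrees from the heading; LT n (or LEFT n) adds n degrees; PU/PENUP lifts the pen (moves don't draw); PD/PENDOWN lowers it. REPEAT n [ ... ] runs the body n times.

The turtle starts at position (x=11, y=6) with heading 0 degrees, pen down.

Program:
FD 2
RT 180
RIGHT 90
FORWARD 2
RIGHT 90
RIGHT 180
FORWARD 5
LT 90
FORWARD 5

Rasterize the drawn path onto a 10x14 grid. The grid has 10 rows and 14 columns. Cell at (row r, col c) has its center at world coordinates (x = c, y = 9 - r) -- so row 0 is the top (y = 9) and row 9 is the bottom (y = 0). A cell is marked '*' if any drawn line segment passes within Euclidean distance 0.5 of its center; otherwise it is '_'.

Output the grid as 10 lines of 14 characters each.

Segment 0: (11,6) -> (13,6)
Segment 1: (13,6) -> (13,8)
Segment 2: (13,8) -> (8,8)
Segment 3: (8,8) -> (8,3)

Answer: ______________
________******
________*____*
________*__***
________*_____
________*_____
________*_____
______________
______________
______________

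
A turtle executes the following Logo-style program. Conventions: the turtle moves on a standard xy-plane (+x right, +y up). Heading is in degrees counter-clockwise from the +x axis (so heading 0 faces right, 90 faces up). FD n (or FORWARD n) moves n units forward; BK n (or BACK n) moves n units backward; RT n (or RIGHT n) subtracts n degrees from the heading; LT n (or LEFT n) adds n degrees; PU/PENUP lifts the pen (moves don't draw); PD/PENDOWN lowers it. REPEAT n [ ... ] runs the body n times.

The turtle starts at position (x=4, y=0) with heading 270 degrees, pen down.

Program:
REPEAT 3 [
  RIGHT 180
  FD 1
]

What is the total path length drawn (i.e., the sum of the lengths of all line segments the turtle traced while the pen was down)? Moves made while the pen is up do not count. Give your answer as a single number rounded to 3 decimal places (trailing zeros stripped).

Executing turtle program step by step:
Start: pos=(4,0), heading=270, pen down
REPEAT 3 [
  -- iteration 1/3 --
  RT 180: heading 270 -> 90
  FD 1: (4,0) -> (4,1) [heading=90, draw]
  -- iteration 2/3 --
  RT 180: heading 90 -> 270
  FD 1: (4,1) -> (4,0) [heading=270, draw]
  -- iteration 3/3 --
  RT 180: heading 270 -> 90
  FD 1: (4,0) -> (4,1) [heading=90, draw]
]
Final: pos=(4,1), heading=90, 3 segment(s) drawn

Segment lengths:
  seg 1: (4,0) -> (4,1), length = 1
  seg 2: (4,1) -> (4,0), length = 1
  seg 3: (4,0) -> (4,1), length = 1
Total = 3

Answer: 3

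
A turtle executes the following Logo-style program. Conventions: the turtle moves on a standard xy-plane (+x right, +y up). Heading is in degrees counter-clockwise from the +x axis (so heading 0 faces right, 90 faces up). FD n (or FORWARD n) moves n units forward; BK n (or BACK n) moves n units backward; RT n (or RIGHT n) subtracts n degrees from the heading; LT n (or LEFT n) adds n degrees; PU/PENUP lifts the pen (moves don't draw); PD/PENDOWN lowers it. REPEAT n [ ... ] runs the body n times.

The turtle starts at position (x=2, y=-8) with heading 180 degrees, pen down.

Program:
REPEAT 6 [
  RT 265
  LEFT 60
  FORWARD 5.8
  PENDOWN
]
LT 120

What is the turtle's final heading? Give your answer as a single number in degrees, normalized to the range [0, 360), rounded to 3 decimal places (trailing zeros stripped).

Answer: 150

Derivation:
Executing turtle program step by step:
Start: pos=(2,-8), heading=180, pen down
REPEAT 6 [
  -- iteration 1/6 --
  RT 265: heading 180 -> 275
  LT 60: heading 275 -> 335
  FD 5.8: (2,-8) -> (7.257,-10.451) [heading=335, draw]
  PD: pen down
  -- iteration 2/6 --
  RT 265: heading 335 -> 70
  LT 60: heading 70 -> 130
  FD 5.8: (7.257,-10.451) -> (3.528,-6.008) [heading=130, draw]
  PD: pen down
  -- iteration 3/6 --
  RT 265: heading 130 -> 225
  LT 60: heading 225 -> 285
  FD 5.8: (3.528,-6.008) -> (5.03,-11.61) [heading=285, draw]
  PD: pen down
  -- iteration 4/6 --
  RT 265: heading 285 -> 20
  LT 60: heading 20 -> 80
  FD 5.8: (5.03,-11.61) -> (6.037,-5.899) [heading=80, draw]
  PD: pen down
  -- iteration 5/6 --
  RT 265: heading 80 -> 175
  LT 60: heading 175 -> 235
  FD 5.8: (6.037,-5.899) -> (2.71,-10.65) [heading=235, draw]
  PD: pen down
  -- iteration 6/6 --
  RT 265: heading 235 -> 330
  LT 60: heading 330 -> 30
  FD 5.8: (2.71,-10.65) -> (7.733,-7.75) [heading=30, draw]
  PD: pen down
]
LT 120: heading 30 -> 150
Final: pos=(7.733,-7.75), heading=150, 6 segment(s) drawn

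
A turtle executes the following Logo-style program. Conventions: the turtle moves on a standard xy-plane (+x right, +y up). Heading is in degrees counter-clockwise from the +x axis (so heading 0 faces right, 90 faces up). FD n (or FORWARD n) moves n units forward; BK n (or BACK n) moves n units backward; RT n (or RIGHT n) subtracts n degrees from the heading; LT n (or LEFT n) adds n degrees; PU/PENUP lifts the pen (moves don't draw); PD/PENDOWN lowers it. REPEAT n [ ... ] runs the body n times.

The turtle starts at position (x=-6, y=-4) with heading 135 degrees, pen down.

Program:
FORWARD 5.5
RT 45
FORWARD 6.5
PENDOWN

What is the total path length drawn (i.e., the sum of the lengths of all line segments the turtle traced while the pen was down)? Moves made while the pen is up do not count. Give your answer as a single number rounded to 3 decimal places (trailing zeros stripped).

Answer: 12

Derivation:
Executing turtle program step by step:
Start: pos=(-6,-4), heading=135, pen down
FD 5.5: (-6,-4) -> (-9.889,-0.111) [heading=135, draw]
RT 45: heading 135 -> 90
FD 6.5: (-9.889,-0.111) -> (-9.889,6.389) [heading=90, draw]
PD: pen down
Final: pos=(-9.889,6.389), heading=90, 2 segment(s) drawn

Segment lengths:
  seg 1: (-6,-4) -> (-9.889,-0.111), length = 5.5
  seg 2: (-9.889,-0.111) -> (-9.889,6.389), length = 6.5
Total = 12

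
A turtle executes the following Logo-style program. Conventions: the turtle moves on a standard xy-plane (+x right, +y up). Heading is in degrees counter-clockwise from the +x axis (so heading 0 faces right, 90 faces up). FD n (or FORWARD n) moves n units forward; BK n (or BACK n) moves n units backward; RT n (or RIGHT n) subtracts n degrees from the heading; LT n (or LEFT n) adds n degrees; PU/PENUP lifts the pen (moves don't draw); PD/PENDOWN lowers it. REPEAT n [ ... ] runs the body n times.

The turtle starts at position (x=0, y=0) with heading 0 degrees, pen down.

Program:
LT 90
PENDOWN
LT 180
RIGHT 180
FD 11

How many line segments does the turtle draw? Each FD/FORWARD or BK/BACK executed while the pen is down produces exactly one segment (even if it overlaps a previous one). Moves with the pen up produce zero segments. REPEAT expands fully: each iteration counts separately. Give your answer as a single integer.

Executing turtle program step by step:
Start: pos=(0,0), heading=0, pen down
LT 90: heading 0 -> 90
PD: pen down
LT 180: heading 90 -> 270
RT 180: heading 270 -> 90
FD 11: (0,0) -> (0,11) [heading=90, draw]
Final: pos=(0,11), heading=90, 1 segment(s) drawn
Segments drawn: 1

Answer: 1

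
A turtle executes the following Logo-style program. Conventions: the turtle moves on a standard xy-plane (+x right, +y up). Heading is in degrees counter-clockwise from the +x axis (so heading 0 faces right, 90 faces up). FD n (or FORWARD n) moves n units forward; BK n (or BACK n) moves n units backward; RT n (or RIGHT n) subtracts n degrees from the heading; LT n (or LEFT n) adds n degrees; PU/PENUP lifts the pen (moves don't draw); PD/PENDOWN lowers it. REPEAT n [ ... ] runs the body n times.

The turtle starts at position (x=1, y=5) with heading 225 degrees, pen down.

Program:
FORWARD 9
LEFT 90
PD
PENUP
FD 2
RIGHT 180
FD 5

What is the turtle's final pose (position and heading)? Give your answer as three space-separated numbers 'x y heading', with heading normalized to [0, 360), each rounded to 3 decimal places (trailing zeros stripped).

Executing turtle program step by step:
Start: pos=(1,5), heading=225, pen down
FD 9: (1,5) -> (-5.364,-1.364) [heading=225, draw]
LT 90: heading 225 -> 315
PD: pen down
PU: pen up
FD 2: (-5.364,-1.364) -> (-3.95,-2.778) [heading=315, move]
RT 180: heading 315 -> 135
FD 5: (-3.95,-2.778) -> (-7.485,0.757) [heading=135, move]
Final: pos=(-7.485,0.757), heading=135, 1 segment(s) drawn

Answer: -7.485 0.757 135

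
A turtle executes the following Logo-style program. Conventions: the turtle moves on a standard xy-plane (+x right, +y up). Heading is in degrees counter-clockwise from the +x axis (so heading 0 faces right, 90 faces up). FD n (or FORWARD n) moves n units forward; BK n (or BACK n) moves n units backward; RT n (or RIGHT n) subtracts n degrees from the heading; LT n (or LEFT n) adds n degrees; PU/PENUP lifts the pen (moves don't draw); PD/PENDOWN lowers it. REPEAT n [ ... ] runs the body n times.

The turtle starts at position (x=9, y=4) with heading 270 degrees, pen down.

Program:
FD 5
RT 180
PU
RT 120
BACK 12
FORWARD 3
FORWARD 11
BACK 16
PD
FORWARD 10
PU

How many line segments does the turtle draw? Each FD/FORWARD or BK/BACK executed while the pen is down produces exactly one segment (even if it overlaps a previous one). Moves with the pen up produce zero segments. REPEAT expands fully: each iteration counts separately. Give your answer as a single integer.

Answer: 2

Derivation:
Executing turtle program step by step:
Start: pos=(9,4), heading=270, pen down
FD 5: (9,4) -> (9,-1) [heading=270, draw]
RT 180: heading 270 -> 90
PU: pen up
RT 120: heading 90 -> 330
BK 12: (9,-1) -> (-1.392,5) [heading=330, move]
FD 3: (-1.392,5) -> (1.206,3.5) [heading=330, move]
FD 11: (1.206,3.5) -> (10.732,-2) [heading=330, move]
BK 16: (10.732,-2) -> (-3.124,6) [heading=330, move]
PD: pen down
FD 10: (-3.124,6) -> (5.536,1) [heading=330, draw]
PU: pen up
Final: pos=(5.536,1), heading=330, 2 segment(s) drawn
Segments drawn: 2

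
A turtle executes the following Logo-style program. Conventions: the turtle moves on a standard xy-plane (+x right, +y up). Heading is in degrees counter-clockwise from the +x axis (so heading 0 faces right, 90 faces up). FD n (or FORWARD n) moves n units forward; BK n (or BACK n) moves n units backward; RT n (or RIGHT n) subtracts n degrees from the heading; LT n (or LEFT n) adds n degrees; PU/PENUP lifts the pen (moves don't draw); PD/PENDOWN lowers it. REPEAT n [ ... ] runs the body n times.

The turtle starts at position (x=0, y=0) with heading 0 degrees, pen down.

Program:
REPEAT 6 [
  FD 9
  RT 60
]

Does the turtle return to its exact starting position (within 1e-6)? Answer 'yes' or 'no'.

Answer: yes

Derivation:
Executing turtle program step by step:
Start: pos=(0,0), heading=0, pen down
REPEAT 6 [
  -- iteration 1/6 --
  FD 9: (0,0) -> (9,0) [heading=0, draw]
  RT 60: heading 0 -> 300
  -- iteration 2/6 --
  FD 9: (9,0) -> (13.5,-7.794) [heading=300, draw]
  RT 60: heading 300 -> 240
  -- iteration 3/6 --
  FD 9: (13.5,-7.794) -> (9,-15.588) [heading=240, draw]
  RT 60: heading 240 -> 180
  -- iteration 4/6 --
  FD 9: (9,-15.588) -> (0,-15.588) [heading=180, draw]
  RT 60: heading 180 -> 120
  -- iteration 5/6 --
  FD 9: (0,-15.588) -> (-4.5,-7.794) [heading=120, draw]
  RT 60: heading 120 -> 60
  -- iteration 6/6 --
  FD 9: (-4.5,-7.794) -> (0,0) [heading=60, draw]
  RT 60: heading 60 -> 0
]
Final: pos=(0,0), heading=0, 6 segment(s) drawn

Start position: (0, 0)
Final position: (0, 0)
Distance = 0; < 1e-6 -> CLOSED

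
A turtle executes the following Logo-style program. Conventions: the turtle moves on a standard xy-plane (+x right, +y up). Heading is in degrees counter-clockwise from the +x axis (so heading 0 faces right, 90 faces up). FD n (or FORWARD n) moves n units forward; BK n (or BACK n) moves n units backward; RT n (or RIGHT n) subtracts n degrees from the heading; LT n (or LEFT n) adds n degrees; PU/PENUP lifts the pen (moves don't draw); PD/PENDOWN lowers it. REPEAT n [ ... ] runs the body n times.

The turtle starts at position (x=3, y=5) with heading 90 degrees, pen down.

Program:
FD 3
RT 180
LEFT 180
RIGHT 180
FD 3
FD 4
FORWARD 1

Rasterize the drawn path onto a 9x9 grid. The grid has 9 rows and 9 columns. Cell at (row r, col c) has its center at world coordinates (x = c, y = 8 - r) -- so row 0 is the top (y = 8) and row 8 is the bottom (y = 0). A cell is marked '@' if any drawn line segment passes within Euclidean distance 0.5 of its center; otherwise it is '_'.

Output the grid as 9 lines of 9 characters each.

Answer: ___@_____
___@_____
___@_____
___@_____
___@_____
___@_____
___@_____
___@_____
___@_____

Derivation:
Segment 0: (3,5) -> (3,8)
Segment 1: (3,8) -> (3,5)
Segment 2: (3,5) -> (3,1)
Segment 3: (3,1) -> (3,0)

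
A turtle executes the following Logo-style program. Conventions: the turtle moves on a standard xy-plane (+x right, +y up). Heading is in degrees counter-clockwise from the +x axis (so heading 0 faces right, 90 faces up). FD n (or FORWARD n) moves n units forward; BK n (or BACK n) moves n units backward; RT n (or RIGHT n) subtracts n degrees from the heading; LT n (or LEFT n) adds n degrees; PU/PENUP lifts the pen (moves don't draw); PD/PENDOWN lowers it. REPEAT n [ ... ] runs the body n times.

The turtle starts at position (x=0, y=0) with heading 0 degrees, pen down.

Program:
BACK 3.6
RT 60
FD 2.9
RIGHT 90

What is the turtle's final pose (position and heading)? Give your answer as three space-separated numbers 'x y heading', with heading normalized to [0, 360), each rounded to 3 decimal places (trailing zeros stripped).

Executing turtle program step by step:
Start: pos=(0,0), heading=0, pen down
BK 3.6: (0,0) -> (-3.6,0) [heading=0, draw]
RT 60: heading 0 -> 300
FD 2.9: (-3.6,0) -> (-2.15,-2.511) [heading=300, draw]
RT 90: heading 300 -> 210
Final: pos=(-2.15,-2.511), heading=210, 2 segment(s) drawn

Answer: -2.15 -2.511 210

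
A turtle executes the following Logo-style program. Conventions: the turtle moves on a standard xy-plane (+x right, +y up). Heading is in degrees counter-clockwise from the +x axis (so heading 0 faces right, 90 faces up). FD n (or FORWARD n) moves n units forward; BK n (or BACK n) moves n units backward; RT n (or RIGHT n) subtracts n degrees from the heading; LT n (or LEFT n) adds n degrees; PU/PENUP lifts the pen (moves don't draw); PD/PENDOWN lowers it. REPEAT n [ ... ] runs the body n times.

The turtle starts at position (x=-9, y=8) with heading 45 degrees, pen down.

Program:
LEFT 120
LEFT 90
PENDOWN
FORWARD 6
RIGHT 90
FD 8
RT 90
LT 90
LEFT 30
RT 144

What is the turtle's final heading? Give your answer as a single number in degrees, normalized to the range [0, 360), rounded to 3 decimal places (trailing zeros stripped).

Executing turtle program step by step:
Start: pos=(-9,8), heading=45, pen down
LT 120: heading 45 -> 165
LT 90: heading 165 -> 255
PD: pen down
FD 6: (-9,8) -> (-10.553,2.204) [heading=255, draw]
RT 90: heading 255 -> 165
FD 8: (-10.553,2.204) -> (-18.28,4.275) [heading=165, draw]
RT 90: heading 165 -> 75
LT 90: heading 75 -> 165
LT 30: heading 165 -> 195
RT 144: heading 195 -> 51
Final: pos=(-18.28,4.275), heading=51, 2 segment(s) drawn

Answer: 51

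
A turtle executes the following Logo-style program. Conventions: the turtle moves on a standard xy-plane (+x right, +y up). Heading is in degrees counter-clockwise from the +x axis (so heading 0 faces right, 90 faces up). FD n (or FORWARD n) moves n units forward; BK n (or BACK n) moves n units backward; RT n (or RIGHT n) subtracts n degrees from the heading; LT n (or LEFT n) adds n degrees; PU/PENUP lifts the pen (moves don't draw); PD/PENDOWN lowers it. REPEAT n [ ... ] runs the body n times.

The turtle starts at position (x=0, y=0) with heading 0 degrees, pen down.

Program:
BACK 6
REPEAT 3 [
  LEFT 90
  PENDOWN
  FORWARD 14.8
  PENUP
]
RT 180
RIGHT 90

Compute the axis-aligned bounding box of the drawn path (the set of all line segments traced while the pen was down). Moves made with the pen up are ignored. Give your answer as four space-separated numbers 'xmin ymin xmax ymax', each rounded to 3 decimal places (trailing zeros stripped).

Executing turtle program step by step:
Start: pos=(0,0), heading=0, pen down
BK 6: (0,0) -> (-6,0) [heading=0, draw]
REPEAT 3 [
  -- iteration 1/3 --
  LT 90: heading 0 -> 90
  PD: pen down
  FD 14.8: (-6,0) -> (-6,14.8) [heading=90, draw]
  PU: pen up
  -- iteration 2/3 --
  LT 90: heading 90 -> 180
  PD: pen down
  FD 14.8: (-6,14.8) -> (-20.8,14.8) [heading=180, draw]
  PU: pen up
  -- iteration 3/3 --
  LT 90: heading 180 -> 270
  PD: pen down
  FD 14.8: (-20.8,14.8) -> (-20.8,0) [heading=270, draw]
  PU: pen up
]
RT 180: heading 270 -> 90
RT 90: heading 90 -> 0
Final: pos=(-20.8,0), heading=0, 4 segment(s) drawn

Segment endpoints: x in {-20.8, -20.8, -6, -6, 0}, y in {0, 0, 14.8, 14.8}
xmin=-20.8, ymin=0, xmax=0, ymax=14.8

Answer: -20.8 0 0 14.8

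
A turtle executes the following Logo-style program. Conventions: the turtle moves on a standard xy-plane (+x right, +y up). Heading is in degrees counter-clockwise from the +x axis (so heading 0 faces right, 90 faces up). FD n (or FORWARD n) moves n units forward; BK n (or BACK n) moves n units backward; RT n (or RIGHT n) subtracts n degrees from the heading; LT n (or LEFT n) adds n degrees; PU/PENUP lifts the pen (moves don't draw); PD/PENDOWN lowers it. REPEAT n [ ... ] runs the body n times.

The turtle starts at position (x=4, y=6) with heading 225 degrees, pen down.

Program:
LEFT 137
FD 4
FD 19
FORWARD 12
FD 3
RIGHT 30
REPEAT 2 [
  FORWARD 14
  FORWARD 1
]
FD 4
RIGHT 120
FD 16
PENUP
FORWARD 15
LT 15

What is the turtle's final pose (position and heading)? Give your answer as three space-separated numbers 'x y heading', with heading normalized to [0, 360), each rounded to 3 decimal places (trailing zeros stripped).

Answer: 45.708 -25.063 227

Derivation:
Executing turtle program step by step:
Start: pos=(4,6), heading=225, pen down
LT 137: heading 225 -> 2
FD 4: (4,6) -> (7.998,6.14) [heading=2, draw]
FD 19: (7.998,6.14) -> (26.986,6.803) [heading=2, draw]
FD 12: (26.986,6.803) -> (38.979,7.221) [heading=2, draw]
FD 3: (38.979,7.221) -> (41.977,7.326) [heading=2, draw]
RT 30: heading 2 -> 332
REPEAT 2 [
  -- iteration 1/2 --
  FD 14: (41.977,7.326) -> (54.338,0.754) [heading=332, draw]
  FD 1: (54.338,0.754) -> (55.221,0.284) [heading=332, draw]
  -- iteration 2/2 --
  FD 14: (55.221,0.284) -> (67.582,-6.288) [heading=332, draw]
  FD 1: (67.582,-6.288) -> (68.465,-6.758) [heading=332, draw]
]
FD 4: (68.465,-6.758) -> (71.997,-8.636) [heading=332, draw]
RT 120: heading 332 -> 212
FD 16: (71.997,-8.636) -> (58.428,-17.115) [heading=212, draw]
PU: pen up
FD 15: (58.428,-17.115) -> (45.708,-25.063) [heading=212, move]
LT 15: heading 212 -> 227
Final: pos=(45.708,-25.063), heading=227, 10 segment(s) drawn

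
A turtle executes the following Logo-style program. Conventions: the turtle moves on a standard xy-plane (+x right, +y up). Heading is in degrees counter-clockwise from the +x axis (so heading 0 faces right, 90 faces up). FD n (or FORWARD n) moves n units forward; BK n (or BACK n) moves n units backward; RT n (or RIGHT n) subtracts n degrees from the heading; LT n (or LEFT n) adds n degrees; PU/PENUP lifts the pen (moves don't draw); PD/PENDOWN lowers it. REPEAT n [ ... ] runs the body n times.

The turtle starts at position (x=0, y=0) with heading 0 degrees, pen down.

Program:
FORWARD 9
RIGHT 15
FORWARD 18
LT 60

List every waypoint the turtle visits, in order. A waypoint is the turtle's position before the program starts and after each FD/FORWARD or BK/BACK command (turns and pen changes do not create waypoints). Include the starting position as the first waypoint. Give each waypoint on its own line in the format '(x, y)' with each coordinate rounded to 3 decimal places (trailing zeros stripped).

Executing turtle program step by step:
Start: pos=(0,0), heading=0, pen down
FD 9: (0,0) -> (9,0) [heading=0, draw]
RT 15: heading 0 -> 345
FD 18: (9,0) -> (26.387,-4.659) [heading=345, draw]
LT 60: heading 345 -> 45
Final: pos=(26.387,-4.659), heading=45, 2 segment(s) drawn
Waypoints (3 total):
(0, 0)
(9, 0)
(26.387, -4.659)

Answer: (0, 0)
(9, 0)
(26.387, -4.659)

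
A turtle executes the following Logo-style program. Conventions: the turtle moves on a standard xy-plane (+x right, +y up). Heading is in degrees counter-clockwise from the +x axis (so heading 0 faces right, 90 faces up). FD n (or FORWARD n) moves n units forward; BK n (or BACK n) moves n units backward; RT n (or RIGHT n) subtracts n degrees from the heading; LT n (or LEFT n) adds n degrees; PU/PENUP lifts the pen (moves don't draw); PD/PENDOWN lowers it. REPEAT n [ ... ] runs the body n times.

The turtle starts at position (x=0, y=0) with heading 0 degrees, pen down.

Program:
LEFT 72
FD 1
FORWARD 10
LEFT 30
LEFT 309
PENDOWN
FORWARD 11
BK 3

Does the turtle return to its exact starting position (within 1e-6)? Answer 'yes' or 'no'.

Answer: no

Derivation:
Executing turtle program step by step:
Start: pos=(0,0), heading=0, pen down
LT 72: heading 0 -> 72
FD 1: (0,0) -> (0.309,0.951) [heading=72, draw]
FD 10: (0.309,0.951) -> (3.399,10.462) [heading=72, draw]
LT 30: heading 72 -> 102
LT 309: heading 102 -> 51
PD: pen down
FD 11: (3.399,10.462) -> (10.322,19.01) [heading=51, draw]
BK 3: (10.322,19.01) -> (8.434,16.679) [heading=51, draw]
Final: pos=(8.434,16.679), heading=51, 4 segment(s) drawn

Start position: (0, 0)
Final position: (8.434, 16.679)
Distance = 18.69; >= 1e-6 -> NOT closed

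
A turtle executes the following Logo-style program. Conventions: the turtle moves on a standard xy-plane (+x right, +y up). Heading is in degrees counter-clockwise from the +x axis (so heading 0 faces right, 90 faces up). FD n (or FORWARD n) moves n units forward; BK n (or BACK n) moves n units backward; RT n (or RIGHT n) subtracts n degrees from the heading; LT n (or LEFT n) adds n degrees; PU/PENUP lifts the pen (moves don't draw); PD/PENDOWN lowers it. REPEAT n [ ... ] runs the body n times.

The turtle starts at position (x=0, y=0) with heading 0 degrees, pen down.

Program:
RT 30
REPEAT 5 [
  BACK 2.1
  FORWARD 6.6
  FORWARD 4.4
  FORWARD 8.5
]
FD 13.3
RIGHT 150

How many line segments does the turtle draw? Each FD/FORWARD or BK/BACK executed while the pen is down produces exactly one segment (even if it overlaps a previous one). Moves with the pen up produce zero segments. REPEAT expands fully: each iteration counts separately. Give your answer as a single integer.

Answer: 21

Derivation:
Executing turtle program step by step:
Start: pos=(0,0), heading=0, pen down
RT 30: heading 0 -> 330
REPEAT 5 [
  -- iteration 1/5 --
  BK 2.1: (0,0) -> (-1.819,1.05) [heading=330, draw]
  FD 6.6: (-1.819,1.05) -> (3.897,-2.25) [heading=330, draw]
  FD 4.4: (3.897,-2.25) -> (7.708,-4.45) [heading=330, draw]
  FD 8.5: (7.708,-4.45) -> (15.069,-8.7) [heading=330, draw]
  -- iteration 2/5 --
  BK 2.1: (15.069,-8.7) -> (13.25,-7.65) [heading=330, draw]
  FD 6.6: (13.25,-7.65) -> (18.966,-10.95) [heading=330, draw]
  FD 4.4: (18.966,-10.95) -> (22.776,-13.15) [heading=330, draw]
  FD 8.5: (22.776,-13.15) -> (30.138,-17.4) [heading=330, draw]
  -- iteration 3/5 --
  BK 2.1: (30.138,-17.4) -> (28.319,-16.35) [heading=330, draw]
  FD 6.6: (28.319,-16.35) -> (34.035,-19.65) [heading=330, draw]
  FD 4.4: (34.035,-19.65) -> (37.845,-21.85) [heading=330, draw]
  FD 8.5: (37.845,-21.85) -> (45.207,-26.1) [heading=330, draw]
  -- iteration 4/5 --
  BK 2.1: (45.207,-26.1) -> (43.388,-25.05) [heading=330, draw]
  FD 6.6: (43.388,-25.05) -> (49.104,-28.35) [heading=330, draw]
  FD 4.4: (49.104,-28.35) -> (52.914,-30.55) [heading=330, draw]
  FD 8.5: (52.914,-30.55) -> (60.275,-34.8) [heading=330, draw]
  -- iteration 5/5 --
  BK 2.1: (60.275,-34.8) -> (58.457,-33.75) [heading=330, draw]
  FD 6.6: (58.457,-33.75) -> (64.172,-37.05) [heading=330, draw]
  FD 4.4: (64.172,-37.05) -> (67.983,-39.25) [heading=330, draw]
  FD 8.5: (67.983,-39.25) -> (75.344,-43.5) [heading=330, draw]
]
FD 13.3: (75.344,-43.5) -> (86.862,-50.15) [heading=330, draw]
RT 150: heading 330 -> 180
Final: pos=(86.862,-50.15), heading=180, 21 segment(s) drawn
Segments drawn: 21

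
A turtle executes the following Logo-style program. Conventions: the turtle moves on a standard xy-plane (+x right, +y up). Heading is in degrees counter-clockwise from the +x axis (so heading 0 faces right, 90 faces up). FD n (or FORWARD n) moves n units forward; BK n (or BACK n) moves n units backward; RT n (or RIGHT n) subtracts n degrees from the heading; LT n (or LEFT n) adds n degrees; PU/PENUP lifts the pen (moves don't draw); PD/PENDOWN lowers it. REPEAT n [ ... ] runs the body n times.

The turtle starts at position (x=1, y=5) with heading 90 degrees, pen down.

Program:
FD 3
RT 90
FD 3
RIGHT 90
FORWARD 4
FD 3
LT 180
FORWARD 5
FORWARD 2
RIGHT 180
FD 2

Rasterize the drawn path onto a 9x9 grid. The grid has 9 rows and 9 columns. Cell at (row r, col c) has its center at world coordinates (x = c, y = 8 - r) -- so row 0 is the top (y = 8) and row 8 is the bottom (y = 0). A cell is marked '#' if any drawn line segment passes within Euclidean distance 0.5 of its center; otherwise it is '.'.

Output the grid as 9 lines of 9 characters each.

Answer: .####....
.#..#....
.#..#....
.#..#....
....#....
....#....
....#....
....#....
.........

Derivation:
Segment 0: (1,5) -> (1,8)
Segment 1: (1,8) -> (4,8)
Segment 2: (4,8) -> (4,4)
Segment 3: (4,4) -> (4,1)
Segment 4: (4,1) -> (4,6)
Segment 5: (4,6) -> (4,8)
Segment 6: (4,8) -> (4,6)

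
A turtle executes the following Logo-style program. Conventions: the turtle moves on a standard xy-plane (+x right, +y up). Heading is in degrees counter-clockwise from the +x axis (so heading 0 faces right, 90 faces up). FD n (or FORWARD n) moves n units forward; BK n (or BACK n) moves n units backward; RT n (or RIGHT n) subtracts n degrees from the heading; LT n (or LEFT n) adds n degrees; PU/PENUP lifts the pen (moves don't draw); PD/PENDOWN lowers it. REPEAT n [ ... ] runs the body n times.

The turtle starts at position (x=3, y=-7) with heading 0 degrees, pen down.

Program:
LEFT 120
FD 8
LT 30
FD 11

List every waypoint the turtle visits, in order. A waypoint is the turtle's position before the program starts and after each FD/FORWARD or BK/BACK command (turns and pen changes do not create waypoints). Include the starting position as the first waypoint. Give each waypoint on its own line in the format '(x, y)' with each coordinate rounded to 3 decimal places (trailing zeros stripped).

Answer: (3, -7)
(-1, -0.072)
(-10.526, 5.428)

Derivation:
Executing turtle program step by step:
Start: pos=(3,-7), heading=0, pen down
LT 120: heading 0 -> 120
FD 8: (3,-7) -> (-1,-0.072) [heading=120, draw]
LT 30: heading 120 -> 150
FD 11: (-1,-0.072) -> (-10.526,5.428) [heading=150, draw]
Final: pos=(-10.526,5.428), heading=150, 2 segment(s) drawn
Waypoints (3 total):
(3, -7)
(-1, -0.072)
(-10.526, 5.428)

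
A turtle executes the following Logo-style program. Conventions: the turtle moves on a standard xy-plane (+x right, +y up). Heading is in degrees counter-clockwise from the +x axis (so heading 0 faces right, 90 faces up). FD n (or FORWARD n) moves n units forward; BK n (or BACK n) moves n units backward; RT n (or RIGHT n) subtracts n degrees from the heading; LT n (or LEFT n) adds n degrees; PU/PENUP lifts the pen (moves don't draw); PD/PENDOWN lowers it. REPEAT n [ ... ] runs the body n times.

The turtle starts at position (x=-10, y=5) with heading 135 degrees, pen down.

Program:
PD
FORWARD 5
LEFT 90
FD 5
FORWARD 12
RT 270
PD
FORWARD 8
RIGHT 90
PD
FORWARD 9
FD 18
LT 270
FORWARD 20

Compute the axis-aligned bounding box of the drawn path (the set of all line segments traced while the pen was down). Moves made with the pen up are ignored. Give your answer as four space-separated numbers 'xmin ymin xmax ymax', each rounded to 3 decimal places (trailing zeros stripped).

Executing turtle program step by step:
Start: pos=(-10,5), heading=135, pen down
PD: pen down
FD 5: (-10,5) -> (-13.536,8.536) [heading=135, draw]
LT 90: heading 135 -> 225
FD 5: (-13.536,8.536) -> (-17.071,5) [heading=225, draw]
FD 12: (-17.071,5) -> (-25.556,-3.485) [heading=225, draw]
RT 270: heading 225 -> 315
PD: pen down
FD 8: (-25.556,-3.485) -> (-19.899,-9.142) [heading=315, draw]
RT 90: heading 315 -> 225
PD: pen down
FD 9: (-19.899,-9.142) -> (-26.263,-15.506) [heading=225, draw]
FD 18: (-26.263,-15.506) -> (-38.991,-28.234) [heading=225, draw]
LT 270: heading 225 -> 135
FD 20: (-38.991,-28.234) -> (-53.134,-14.092) [heading=135, draw]
Final: pos=(-53.134,-14.092), heading=135, 7 segment(s) drawn

Segment endpoints: x in {-53.134, -38.991, -26.263, -25.556, -19.899, -17.071, -13.536, -10}, y in {-28.234, -15.506, -14.092, -9.142, -3.485, 5, 8.536}
xmin=-53.134, ymin=-28.234, xmax=-10, ymax=8.536

Answer: -53.134 -28.234 -10 8.536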